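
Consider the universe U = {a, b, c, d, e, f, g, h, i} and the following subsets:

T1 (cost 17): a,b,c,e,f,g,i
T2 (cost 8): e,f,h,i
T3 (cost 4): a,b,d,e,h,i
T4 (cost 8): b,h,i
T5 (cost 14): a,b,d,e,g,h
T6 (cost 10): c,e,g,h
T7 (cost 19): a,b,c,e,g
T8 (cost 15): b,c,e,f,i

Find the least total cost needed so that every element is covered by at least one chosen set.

T1, T3 cover every element at cost 17 + 4 = 21.
Any cover uses at least 2 sets; among all covering selections none totals below 21.
Greedy by coverage-per-cost would pick T3, T6, T2 for 22 — worse than the optimum 21.

21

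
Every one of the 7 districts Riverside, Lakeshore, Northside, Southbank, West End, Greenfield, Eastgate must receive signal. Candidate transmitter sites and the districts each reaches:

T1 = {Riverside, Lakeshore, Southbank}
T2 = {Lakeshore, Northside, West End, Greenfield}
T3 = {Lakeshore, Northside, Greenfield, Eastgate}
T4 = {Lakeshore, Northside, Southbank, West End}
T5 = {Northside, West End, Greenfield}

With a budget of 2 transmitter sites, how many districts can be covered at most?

6

Choosing T1, T2 covers {Riverside, Lakeshore, Northside, Southbank, West End, Greenfield} — 6 districts.
No choice of 2 transmitter sites does better; here Eastgate is left uncovered.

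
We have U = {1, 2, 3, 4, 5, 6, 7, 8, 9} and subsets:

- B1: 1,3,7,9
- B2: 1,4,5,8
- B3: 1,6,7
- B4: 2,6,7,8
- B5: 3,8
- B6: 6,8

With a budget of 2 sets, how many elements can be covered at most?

7

Choosing B1, B2 covers {1, 3, 4, 5, 7, 8, 9} — 7 elements.
No choice of 2 sets does better; here 2, 6 are left uncovered.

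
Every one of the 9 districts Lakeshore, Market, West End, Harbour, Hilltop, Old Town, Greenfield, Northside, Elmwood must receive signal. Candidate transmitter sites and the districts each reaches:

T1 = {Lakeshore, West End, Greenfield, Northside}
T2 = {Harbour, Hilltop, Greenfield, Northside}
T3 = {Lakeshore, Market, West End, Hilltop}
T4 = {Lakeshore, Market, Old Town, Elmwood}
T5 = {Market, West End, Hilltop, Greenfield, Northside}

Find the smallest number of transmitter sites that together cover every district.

T1, T2, T4 together cover {Lakeshore, Market, West End, Harbour, Hilltop, Old Town, Greenfield, Northside, Elmwood} — every district.
No 2 of the 5 transmitter sites cover everything (all 10 pairs fall short), so 3 is minimum.

3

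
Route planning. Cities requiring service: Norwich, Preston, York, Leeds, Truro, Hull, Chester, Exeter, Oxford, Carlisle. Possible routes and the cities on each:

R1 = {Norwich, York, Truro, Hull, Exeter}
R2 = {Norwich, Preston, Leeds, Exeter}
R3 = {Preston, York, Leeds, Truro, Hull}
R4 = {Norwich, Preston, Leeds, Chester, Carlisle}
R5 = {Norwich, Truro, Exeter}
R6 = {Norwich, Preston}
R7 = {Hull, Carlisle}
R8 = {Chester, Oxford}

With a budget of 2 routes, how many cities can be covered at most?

9

Choosing R1, R4 covers {Norwich, Preston, York, Leeds, Truro, Hull, Chester, Exeter, Carlisle} — 9 cities.
No choice of 2 routes does better; here Oxford is left uncovered.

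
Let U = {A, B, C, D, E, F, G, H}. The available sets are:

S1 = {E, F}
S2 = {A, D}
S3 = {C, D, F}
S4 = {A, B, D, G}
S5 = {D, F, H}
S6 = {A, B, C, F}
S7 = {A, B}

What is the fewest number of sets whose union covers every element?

S1, S3, S4, S5 together cover {A, B, C, D, E, F, G, H} — every element.
No 3 of the 7 sets cover everything (all 35 triples fall short), so 4 is minimum.

4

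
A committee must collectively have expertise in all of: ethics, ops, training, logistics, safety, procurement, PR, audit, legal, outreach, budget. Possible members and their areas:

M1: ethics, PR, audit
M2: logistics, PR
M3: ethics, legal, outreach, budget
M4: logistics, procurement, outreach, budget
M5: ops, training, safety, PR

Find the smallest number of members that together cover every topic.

4

M1, M3, M4, M5 together cover {ethics, ops, training, logistics, safety, procurement, PR, audit, legal, outreach, budget} — every topic.
No 3 of the 5 members cover everything (all 10 triples fall short), so 4 is minimum.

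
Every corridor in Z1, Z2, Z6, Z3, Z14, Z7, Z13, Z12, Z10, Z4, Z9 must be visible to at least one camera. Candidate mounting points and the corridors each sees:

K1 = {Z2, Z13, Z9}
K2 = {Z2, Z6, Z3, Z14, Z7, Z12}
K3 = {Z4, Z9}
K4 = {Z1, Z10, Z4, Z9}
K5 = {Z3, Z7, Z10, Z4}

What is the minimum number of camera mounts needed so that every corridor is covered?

3

K1, K2, K4 together cover {Z1, Z2, Z6, Z3, Z14, Z7, Z13, Z12, Z10, Z4, Z9} — every corridor.
No 2 of the 5 camera mounts cover everything (all 10 pairs fall short), so 3 is minimum.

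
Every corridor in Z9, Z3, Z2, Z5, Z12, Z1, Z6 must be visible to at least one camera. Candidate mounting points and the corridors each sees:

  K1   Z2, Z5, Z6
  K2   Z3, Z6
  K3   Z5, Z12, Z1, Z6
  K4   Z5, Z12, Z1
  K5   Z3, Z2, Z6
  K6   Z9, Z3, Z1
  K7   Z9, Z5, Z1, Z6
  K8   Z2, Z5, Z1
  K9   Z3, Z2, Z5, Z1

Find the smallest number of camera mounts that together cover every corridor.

K1, K3, K6 together cover {Z9, Z3, Z2, Z5, Z12, Z1, Z6} — every corridor.
No 2 of the 9 camera mounts cover everything (all 36 pairs fall short), so 3 is minimum.

3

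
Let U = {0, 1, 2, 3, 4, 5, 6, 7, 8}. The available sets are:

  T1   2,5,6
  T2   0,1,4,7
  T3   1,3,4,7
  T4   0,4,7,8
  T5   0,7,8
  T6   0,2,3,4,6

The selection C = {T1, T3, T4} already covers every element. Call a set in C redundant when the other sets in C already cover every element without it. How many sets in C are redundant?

Drop T1: 2, 5, 6 uncovered — not redundant.
Drop T3: 1, 3 uncovered — not redundant.
Drop T4: 0, 8 uncovered — not redundant.
None of the sets in C is redundant.

0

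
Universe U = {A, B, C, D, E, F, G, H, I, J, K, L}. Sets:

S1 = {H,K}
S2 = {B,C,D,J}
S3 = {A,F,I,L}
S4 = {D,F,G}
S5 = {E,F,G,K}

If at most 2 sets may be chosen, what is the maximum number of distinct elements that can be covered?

Choosing S2, S3 covers {A, B, C, D, F, I, J, L} — 8 elements.
No choice of 2 sets does better; here E, G, H, K are left uncovered.

8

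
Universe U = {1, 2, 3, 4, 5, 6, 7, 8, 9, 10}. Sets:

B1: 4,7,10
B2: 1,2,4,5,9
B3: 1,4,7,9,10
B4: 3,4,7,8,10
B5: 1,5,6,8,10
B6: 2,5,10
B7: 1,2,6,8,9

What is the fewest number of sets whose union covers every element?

3

B2, B4, B5 together cover {1, 2, 3, 4, 5, 6, 7, 8, 9, 10} — every element.
No 2 of the 7 sets cover everything (all 21 pairs fall short), so 3 is minimum.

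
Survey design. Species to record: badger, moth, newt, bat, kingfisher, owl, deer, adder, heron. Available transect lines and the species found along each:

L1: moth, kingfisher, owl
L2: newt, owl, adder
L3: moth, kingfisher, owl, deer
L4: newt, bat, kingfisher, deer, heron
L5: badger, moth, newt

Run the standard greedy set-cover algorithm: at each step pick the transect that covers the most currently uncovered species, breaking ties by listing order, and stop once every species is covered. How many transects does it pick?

4

Pick 1: L4 covers 5 new species (newt, bat, kingfisher, deer, heron).
Pick 2: L1 covers 2 new species (moth, owl).
Pick 3: L2 covers 1 new species (adder).
Pick 4: L5 covers 1 new species (badger).
Greedy uses 4 transects. (The true minimum is 3.)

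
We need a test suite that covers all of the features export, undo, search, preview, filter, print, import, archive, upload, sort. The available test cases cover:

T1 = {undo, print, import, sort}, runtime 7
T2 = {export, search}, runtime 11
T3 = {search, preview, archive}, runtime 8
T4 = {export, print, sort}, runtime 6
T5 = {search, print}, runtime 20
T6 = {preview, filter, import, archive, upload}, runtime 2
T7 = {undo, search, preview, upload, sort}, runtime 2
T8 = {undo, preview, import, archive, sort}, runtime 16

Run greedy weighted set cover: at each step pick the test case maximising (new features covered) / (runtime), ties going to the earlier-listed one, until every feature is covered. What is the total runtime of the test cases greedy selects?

Pick 1: T6 adds 5 new (preview, filter, import, archive, upload) at runtime 2 (ratio 5/2).
Pick 2: T7 adds 3 new (undo, search, sort) at runtime 2 (ratio 3/2).
Pick 3: T4 adds 2 new (export, print) at runtime 6 (ratio 2/6).
Greedy total runtime: 2 + 2 + 6 = 10.

10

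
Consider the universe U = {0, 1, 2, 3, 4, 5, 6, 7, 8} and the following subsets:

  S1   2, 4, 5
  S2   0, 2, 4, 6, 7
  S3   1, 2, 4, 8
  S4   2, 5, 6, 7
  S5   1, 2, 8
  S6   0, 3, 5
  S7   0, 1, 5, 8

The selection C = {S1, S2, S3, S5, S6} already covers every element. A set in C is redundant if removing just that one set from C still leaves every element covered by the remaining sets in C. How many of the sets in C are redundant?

Drop S1: the rest still cover every element — redundant.
Drop S2: 6, 7 uncovered — not redundant.
Drop S3: the rest still cover every element — redundant.
Drop S5: the rest still cover every element — redundant.
Drop S6: 3 uncovered — not redundant.
3 redundant: S1, S3, S5.

3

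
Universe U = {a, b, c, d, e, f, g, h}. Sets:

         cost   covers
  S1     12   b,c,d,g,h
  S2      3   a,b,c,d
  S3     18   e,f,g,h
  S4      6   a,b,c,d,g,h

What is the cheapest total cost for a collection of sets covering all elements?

S2, S3 cover every element at cost 3 + 18 = 21.
Any cover uses at least 2 sets; among all covering selections none totals below 21.

21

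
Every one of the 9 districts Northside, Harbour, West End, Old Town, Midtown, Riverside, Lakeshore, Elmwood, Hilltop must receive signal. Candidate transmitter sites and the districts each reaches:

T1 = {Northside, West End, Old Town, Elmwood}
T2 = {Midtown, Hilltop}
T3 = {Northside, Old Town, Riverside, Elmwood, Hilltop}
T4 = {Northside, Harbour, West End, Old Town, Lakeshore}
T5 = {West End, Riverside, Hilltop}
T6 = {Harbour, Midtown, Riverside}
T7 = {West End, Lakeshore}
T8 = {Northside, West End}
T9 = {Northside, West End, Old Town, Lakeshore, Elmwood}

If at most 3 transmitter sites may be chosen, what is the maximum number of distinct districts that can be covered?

Choosing T2, T3, T4 covers {Northside, Harbour, West End, Old Town, Midtown, Riverside, Lakeshore, Elmwood, Hilltop} — 9 districts.
That is all 9 districts.

9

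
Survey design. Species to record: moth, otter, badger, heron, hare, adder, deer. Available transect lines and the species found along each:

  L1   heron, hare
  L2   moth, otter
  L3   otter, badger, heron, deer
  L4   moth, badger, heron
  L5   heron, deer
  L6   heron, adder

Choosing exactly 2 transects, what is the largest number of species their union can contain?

5

Choosing L1, L3 covers {otter, badger, heron, hare, deer} — 5 species.
No choice of 2 transects does better; here moth, adder are left uncovered.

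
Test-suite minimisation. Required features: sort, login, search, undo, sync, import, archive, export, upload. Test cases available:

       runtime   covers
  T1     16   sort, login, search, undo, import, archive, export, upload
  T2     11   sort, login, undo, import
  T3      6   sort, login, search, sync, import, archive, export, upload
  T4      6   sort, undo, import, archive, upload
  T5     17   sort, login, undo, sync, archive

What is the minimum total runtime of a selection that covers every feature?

T3, T4 cover every feature at runtime 6 + 6 = 12.
Any cover uses at least 2 test cases; among all covering selections none totals below 12.

12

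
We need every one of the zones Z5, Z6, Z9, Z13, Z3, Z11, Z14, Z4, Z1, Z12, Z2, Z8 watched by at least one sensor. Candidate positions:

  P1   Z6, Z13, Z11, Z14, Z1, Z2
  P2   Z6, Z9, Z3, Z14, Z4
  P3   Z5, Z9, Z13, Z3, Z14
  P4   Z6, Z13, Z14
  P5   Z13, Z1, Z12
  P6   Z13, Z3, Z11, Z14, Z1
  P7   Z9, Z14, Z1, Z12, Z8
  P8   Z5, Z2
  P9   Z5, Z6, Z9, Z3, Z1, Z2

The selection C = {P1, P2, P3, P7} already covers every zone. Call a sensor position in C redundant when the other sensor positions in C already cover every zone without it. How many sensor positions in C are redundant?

Drop P1: Z11, Z2 uncovered — not redundant.
Drop P2: Z4 uncovered — not redundant.
Drop P3: Z5 uncovered — not redundant.
Drop P7: Z12, Z8 uncovered — not redundant.
None of the sensor positions in C is redundant.

0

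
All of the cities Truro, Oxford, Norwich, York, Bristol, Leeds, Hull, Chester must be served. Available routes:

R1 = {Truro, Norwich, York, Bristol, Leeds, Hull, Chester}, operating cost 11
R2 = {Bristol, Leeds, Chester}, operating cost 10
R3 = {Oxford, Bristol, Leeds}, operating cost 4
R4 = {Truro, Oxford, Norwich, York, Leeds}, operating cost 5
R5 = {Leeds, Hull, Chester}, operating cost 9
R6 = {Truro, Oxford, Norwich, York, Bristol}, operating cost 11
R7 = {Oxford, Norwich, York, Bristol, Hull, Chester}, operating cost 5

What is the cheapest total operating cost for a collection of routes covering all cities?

R4, R7 cover every city at operating cost 5 + 5 = 10.
Any cover uses at least 2 routes; among all covering selections none totals below 10.

10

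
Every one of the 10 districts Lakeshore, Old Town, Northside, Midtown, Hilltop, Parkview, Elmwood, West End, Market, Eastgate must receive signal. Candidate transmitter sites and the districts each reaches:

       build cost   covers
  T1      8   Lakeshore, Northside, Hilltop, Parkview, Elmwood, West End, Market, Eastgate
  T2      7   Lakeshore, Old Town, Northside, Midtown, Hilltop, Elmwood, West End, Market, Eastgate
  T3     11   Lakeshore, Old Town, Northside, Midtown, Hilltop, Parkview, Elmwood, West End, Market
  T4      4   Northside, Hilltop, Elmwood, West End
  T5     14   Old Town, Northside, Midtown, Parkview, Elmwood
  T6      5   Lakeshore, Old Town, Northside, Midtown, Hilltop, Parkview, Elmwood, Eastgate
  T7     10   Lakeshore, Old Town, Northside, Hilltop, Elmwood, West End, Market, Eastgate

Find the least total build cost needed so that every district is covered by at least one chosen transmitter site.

12

T2, T6 cover every district at build cost 7 + 5 = 12.
Any cover uses at least 2 transmitter sites; among all covering selections none totals below 12.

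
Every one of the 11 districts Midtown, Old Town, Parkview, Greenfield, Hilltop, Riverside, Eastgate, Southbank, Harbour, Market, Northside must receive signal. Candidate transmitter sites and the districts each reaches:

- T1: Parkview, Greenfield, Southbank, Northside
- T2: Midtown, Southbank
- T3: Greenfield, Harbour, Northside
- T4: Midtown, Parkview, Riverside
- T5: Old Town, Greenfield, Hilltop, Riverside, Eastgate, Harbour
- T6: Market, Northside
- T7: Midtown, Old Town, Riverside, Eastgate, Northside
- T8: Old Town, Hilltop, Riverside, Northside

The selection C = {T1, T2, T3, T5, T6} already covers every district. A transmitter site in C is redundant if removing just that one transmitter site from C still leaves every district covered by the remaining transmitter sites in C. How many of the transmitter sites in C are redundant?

1

Drop T1: Parkview uncovered — not redundant.
Drop T2: Midtown uncovered — not redundant.
Drop T3: the rest still cover every district — redundant.
Drop T5: Old Town, Hilltop, Riverside, Eastgate uncovered — not redundant.
Drop T6: Market uncovered — not redundant.
1 redundant: T3.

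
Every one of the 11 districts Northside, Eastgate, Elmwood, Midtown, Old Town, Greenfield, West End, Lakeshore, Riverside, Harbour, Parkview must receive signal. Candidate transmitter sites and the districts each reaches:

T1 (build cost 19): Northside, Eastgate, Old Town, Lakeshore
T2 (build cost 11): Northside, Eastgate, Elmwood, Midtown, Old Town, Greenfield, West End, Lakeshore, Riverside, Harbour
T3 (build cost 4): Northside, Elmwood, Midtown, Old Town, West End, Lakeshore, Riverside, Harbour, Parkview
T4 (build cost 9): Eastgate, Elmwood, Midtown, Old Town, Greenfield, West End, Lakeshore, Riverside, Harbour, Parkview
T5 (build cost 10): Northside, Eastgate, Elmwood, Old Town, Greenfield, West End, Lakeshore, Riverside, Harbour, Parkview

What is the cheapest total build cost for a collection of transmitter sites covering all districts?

T3, T4 cover every district at build cost 4 + 9 = 13.
Any cover uses at least 2 transmitter sites; among all covering selections none totals below 13.

13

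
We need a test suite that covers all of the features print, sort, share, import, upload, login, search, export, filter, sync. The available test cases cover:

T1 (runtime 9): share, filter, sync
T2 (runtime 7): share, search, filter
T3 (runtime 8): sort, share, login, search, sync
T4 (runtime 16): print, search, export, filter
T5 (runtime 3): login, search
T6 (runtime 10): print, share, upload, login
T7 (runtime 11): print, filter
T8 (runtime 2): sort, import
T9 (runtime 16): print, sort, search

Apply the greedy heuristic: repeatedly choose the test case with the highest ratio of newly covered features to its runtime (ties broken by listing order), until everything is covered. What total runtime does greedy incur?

Pick 1: T8 adds 2 new (sort, import) at runtime 2 (ratio 2/2).
Pick 2: T5 adds 2 new (login, search) at runtime 3 (ratio 2/3).
Pick 3: T1 adds 3 new (share, filter, sync) at runtime 9 (ratio 3/9).
Pick 4: T6 adds 2 new (print, upload) at runtime 10 (ratio 2/10).
Pick 5: T4 adds 1 new (export) at runtime 16 (ratio 1/16).
Greedy total runtime: 2 + 3 + 9 + 10 + 16 = 40. (The true optimum is 36, so greedy overshoots here.)

40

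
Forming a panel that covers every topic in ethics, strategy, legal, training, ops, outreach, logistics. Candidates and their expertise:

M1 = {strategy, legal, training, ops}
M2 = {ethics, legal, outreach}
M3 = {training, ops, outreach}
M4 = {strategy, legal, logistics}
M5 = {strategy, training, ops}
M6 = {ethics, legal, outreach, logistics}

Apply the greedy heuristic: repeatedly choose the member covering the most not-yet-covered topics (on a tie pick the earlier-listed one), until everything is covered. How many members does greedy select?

2

Pick 1: M1 covers 4 new topics (strategy, legal, training, ops).
Pick 2: M6 covers 3 new topics (ethics, outreach, logistics).
Greedy uses 2 members.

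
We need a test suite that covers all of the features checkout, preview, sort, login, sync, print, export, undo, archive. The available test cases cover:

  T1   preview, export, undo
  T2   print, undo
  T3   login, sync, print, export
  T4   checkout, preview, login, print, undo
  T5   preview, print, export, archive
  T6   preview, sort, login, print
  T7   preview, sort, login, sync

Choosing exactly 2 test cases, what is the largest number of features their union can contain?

Choosing T3, T4 covers {checkout, preview, login, sync, print, export, undo} — 7 features.
No choice of 2 test cases does better; here sort, archive are left uncovered.

7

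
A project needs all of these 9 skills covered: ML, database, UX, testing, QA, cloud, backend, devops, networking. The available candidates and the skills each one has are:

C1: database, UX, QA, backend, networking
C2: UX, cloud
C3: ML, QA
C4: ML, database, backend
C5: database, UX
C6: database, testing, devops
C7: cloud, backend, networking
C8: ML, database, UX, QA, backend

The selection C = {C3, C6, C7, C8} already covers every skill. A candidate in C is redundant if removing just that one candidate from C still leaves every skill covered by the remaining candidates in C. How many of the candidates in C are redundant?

1

Drop C3: the rest still cover every skill — redundant.
Drop C6: testing, devops uncovered — not redundant.
Drop C7: cloud, networking uncovered — not redundant.
Drop C8: UX uncovered — not redundant.
1 redundant: C3.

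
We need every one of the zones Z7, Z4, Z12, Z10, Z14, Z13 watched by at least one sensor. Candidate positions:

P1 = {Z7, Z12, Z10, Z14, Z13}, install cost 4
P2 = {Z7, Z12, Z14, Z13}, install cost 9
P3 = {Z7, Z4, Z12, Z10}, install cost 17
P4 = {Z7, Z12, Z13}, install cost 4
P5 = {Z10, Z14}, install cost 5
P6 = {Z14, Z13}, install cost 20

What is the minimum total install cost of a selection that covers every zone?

21

P1, P3 cover every zone at install cost 4 + 17 = 21.
Any cover uses at least 2 sensor positions; among all covering selections none totals below 21.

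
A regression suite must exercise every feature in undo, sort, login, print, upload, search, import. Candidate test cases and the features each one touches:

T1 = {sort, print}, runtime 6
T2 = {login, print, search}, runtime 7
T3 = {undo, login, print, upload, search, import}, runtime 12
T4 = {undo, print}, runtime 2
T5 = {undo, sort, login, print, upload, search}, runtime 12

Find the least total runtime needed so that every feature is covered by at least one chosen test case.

T1, T3 cover every feature at runtime 6 + 12 = 18.
Any cover uses at least 2 test cases; among all covering selections none totals below 18.
Greedy by coverage-per-runtime would pick T4, T3, T1 for 20 — worse than the optimum 18.

18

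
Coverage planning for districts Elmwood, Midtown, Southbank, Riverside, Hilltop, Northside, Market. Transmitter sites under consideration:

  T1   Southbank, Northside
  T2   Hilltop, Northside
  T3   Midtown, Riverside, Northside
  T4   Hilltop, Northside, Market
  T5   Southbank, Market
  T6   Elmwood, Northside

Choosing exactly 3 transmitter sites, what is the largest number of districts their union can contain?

Choosing T1, T3, T4 covers {Midtown, Southbank, Riverside, Hilltop, Northside, Market} — 6 districts.
No choice of 3 transmitter sites does better; here Elmwood is left uncovered.

6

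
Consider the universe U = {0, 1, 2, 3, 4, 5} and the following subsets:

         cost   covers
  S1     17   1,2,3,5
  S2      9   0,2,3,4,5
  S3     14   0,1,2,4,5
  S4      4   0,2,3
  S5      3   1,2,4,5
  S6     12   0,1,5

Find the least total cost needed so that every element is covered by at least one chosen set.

7

S4, S5 cover every element at cost 4 + 3 = 7.
Any cover uses at least 2 sets; among all covering selections none totals below 7.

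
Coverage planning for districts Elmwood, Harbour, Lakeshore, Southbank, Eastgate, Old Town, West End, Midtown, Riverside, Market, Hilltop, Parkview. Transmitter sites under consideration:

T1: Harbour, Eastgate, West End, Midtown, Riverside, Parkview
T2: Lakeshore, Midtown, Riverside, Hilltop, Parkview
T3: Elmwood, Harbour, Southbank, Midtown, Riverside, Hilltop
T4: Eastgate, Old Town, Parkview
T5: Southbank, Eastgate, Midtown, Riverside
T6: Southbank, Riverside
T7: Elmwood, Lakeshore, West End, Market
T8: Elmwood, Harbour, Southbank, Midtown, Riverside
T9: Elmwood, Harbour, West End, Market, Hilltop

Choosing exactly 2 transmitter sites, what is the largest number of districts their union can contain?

9

Choosing T1, T3 covers {Elmwood, Harbour, Southbank, Eastgate, West End, Midtown, Riverside, Hilltop, Parkview} — 9 districts.
No choice of 2 transmitter sites does better; here Lakeshore, Old Town, Market are left uncovered.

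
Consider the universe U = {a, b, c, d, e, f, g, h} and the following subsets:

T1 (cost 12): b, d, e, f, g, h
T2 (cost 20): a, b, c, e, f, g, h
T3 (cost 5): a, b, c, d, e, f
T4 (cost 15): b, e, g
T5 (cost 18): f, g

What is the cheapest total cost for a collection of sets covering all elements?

T1, T3 cover every element at cost 12 + 5 = 17.
Any cover uses at least 2 sets; among all covering selections none totals below 17.

17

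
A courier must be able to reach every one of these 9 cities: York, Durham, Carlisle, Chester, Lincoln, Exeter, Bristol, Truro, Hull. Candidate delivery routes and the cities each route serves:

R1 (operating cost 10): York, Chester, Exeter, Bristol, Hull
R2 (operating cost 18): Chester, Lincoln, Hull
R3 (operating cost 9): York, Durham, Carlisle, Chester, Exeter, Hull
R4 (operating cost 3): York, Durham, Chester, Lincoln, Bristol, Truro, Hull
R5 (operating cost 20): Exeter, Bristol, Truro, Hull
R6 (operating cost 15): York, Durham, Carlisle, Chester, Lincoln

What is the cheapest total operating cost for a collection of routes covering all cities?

R3, R4 cover every city at operating cost 9 + 3 = 12.
Any cover uses at least 2 routes; among all covering selections none totals below 12.

12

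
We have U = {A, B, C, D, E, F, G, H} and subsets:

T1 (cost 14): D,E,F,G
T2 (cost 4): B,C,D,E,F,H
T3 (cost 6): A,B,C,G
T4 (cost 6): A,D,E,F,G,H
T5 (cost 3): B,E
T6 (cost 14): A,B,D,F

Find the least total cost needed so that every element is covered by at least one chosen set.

10

T2, T3 cover every element at cost 4 + 6 = 10.
Any cover uses at least 2 sets; among all covering selections none totals below 10.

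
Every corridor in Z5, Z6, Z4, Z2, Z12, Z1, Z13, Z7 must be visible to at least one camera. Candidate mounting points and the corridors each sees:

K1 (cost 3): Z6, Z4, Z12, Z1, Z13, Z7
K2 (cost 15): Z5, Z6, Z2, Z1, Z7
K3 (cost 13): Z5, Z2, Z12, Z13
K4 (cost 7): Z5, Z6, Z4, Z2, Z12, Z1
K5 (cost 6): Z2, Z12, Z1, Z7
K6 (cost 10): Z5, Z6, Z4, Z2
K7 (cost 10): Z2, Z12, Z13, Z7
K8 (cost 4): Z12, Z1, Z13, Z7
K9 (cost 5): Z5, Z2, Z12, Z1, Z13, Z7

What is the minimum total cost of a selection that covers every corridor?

K1, K9 cover every corridor at cost 3 + 5 = 8.
Any cover uses at least 2 camera mounts; among all covering selections none totals below 8.

8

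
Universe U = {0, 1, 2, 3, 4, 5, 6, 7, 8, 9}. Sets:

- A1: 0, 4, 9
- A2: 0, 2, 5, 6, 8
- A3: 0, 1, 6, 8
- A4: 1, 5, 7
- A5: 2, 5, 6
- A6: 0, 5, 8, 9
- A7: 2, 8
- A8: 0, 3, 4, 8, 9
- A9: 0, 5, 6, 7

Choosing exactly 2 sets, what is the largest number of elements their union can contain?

8

Choosing A2, A8 covers {0, 2, 3, 4, 5, 6, 8, 9} — 8 elements.
No choice of 2 sets does better; here 1, 7 are left uncovered.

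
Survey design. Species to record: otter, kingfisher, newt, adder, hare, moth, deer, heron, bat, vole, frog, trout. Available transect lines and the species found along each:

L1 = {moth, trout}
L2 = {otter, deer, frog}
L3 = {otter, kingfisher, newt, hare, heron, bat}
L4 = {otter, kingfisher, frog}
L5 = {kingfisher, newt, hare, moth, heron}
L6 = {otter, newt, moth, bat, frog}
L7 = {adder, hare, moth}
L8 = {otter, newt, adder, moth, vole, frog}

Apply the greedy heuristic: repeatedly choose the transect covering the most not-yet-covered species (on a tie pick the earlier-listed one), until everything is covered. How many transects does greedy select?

4

Pick 1: L3 covers 6 new species (otter, kingfisher, newt, hare, heron, bat).
Pick 2: L8 covers 4 new species (adder, moth, vole, frog).
Pick 3: L1 covers 1 new species (trout).
Pick 4: L2 covers 1 new species (deer).
Greedy uses 4 transects.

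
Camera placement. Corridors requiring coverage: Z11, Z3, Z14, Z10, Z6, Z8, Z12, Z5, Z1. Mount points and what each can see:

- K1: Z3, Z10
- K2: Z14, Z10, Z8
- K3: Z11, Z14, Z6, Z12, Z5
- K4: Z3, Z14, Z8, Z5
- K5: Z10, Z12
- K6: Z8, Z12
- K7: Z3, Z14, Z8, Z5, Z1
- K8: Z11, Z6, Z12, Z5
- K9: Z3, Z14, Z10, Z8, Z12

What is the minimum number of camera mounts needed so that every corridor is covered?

3

K1, K3, K7 together cover {Z11, Z3, Z14, Z10, Z6, Z8, Z12, Z5, Z1} — every corridor.
No 2 of the 9 camera mounts cover everything (all 36 pairs fall short), so 3 is minimum.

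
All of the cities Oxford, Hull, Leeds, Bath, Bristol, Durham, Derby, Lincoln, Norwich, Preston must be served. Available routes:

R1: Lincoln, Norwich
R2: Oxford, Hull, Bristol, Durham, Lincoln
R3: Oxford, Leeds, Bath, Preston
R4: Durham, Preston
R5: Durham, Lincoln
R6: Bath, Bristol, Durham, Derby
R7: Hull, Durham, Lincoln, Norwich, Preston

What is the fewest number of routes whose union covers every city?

R3, R6, R7 together cover {Oxford, Hull, Leeds, Bath, Bristol, Durham, Derby, Lincoln, Norwich, Preston} — every city.
No 2 of the 7 routes cover everything (all 21 pairs fall short), so 3 is minimum.
Greedy (largest uncovered first) would take R2, R3, R1, R6 — 4 routes — but 3 suffice.

3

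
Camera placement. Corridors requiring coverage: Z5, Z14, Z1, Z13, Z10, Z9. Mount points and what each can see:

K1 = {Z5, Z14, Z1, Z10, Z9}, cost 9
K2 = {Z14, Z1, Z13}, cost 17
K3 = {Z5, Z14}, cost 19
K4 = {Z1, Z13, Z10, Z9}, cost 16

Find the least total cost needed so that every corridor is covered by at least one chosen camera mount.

K1, K4 cover every corridor at cost 9 + 16 = 25.
Any cover uses at least 2 camera mounts; among all covering selections none totals below 25.

25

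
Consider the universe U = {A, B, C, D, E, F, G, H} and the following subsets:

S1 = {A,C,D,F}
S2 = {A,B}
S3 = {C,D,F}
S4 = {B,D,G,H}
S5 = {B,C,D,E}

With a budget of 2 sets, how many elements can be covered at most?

7

Choosing S1, S4 covers {A, B, C, D, F, G, H} — 7 elements.
No choice of 2 sets does better; here E is left uncovered.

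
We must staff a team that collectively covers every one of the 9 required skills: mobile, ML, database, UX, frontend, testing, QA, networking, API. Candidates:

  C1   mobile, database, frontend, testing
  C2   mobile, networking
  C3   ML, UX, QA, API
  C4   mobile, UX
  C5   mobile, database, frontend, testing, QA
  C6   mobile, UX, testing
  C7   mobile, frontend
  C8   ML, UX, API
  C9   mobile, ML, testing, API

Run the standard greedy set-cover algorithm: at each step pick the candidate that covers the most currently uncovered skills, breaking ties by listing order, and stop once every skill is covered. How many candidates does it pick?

3

Pick 1: C5 covers 5 new skills (mobile, database, frontend, testing, QA).
Pick 2: C3 covers 3 new skills (ML, UX, API).
Pick 3: C2 covers 1 new skills (networking).
Greedy uses 3 candidates.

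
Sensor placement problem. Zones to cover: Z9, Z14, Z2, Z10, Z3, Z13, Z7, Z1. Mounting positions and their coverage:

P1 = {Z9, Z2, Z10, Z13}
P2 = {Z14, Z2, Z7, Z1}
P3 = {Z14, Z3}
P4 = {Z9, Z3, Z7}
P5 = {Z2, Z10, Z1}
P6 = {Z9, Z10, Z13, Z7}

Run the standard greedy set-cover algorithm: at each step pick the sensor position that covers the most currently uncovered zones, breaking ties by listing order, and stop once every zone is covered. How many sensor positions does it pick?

3

Pick 1: P1 covers 4 new zones (Z9, Z2, Z10, Z13).
Pick 2: P2 covers 3 new zones (Z14, Z7, Z1).
Pick 3: P3 covers 1 new zones (Z3).
Greedy uses 3 sensor positions.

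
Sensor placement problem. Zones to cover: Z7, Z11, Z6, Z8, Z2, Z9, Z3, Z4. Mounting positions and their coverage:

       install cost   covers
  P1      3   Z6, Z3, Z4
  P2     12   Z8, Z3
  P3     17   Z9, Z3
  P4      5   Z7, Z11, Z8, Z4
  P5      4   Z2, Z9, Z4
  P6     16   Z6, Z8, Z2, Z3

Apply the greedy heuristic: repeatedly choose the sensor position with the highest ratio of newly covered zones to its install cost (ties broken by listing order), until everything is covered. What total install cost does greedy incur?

12

Pick 1: P1 adds 3 new (Z6, Z3, Z4) at install cost 3 (ratio 3/3).
Pick 2: P4 adds 3 new (Z7, Z11, Z8) at install cost 5 (ratio 3/5).
Pick 3: P5 adds 2 new (Z2, Z9) at install cost 4 (ratio 2/4).
Greedy total install cost: 3 + 5 + 4 = 12.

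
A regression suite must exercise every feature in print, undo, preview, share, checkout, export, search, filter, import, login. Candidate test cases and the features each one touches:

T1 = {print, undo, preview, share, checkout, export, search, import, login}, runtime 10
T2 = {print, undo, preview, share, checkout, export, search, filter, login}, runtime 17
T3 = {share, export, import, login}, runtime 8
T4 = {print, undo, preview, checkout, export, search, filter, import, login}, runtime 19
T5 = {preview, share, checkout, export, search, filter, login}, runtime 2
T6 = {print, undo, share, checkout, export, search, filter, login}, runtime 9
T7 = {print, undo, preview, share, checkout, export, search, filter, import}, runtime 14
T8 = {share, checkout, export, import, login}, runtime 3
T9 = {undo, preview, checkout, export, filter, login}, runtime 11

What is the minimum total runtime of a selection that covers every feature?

T1, T5 cover every feature at runtime 10 + 2 = 12.
Any cover uses at least 2 test cases; among all covering selections none totals below 12.

12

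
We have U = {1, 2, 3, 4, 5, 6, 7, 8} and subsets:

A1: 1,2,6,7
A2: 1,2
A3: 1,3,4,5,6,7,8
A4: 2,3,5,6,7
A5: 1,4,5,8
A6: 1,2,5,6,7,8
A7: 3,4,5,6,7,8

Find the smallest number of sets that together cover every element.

A1, A3 together cover {1, 2, 3, 4, 5, 6, 7, 8} — every element.
No single set contains all 8 elements, so 2 is optimal.

2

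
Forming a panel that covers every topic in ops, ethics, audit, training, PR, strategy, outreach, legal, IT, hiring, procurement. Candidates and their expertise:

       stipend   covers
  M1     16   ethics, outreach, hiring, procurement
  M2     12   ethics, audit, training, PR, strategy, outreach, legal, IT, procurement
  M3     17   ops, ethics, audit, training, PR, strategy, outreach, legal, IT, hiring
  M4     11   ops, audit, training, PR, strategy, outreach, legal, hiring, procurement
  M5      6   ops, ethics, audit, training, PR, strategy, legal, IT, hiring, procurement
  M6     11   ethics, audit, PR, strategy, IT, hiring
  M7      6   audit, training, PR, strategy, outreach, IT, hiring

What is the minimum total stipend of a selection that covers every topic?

12

M5, M7 cover every topic at stipend 6 + 6 = 12.
Any cover uses at least 2 members; among all covering selections none totals below 12.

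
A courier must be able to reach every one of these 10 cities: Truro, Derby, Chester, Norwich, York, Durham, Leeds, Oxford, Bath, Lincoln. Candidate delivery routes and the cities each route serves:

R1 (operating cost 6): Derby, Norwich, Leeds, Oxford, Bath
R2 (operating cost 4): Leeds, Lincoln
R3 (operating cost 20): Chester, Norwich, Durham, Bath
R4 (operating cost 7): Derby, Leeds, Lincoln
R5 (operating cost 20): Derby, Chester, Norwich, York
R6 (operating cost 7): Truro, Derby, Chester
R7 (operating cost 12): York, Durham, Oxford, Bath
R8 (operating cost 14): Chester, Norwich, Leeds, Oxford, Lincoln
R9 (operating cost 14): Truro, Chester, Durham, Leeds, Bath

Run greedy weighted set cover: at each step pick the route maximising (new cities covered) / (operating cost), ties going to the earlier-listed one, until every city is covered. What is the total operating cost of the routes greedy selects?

29

Pick 1: R1 adds 5 new (Derby, Norwich, Leeds, Oxford, Bath) at operating cost 6 (ratio 5/6).
Pick 2: R6 adds 2 new (Truro, Chester) at operating cost 7 (ratio 2/7).
Pick 3: R2 adds 1 new (Lincoln) at operating cost 4 (ratio 1/4).
Pick 4: R7 adds 2 new (York, Durham) at operating cost 12 (ratio 2/12).
Greedy total operating cost: 6 + 7 + 4 + 12 = 29.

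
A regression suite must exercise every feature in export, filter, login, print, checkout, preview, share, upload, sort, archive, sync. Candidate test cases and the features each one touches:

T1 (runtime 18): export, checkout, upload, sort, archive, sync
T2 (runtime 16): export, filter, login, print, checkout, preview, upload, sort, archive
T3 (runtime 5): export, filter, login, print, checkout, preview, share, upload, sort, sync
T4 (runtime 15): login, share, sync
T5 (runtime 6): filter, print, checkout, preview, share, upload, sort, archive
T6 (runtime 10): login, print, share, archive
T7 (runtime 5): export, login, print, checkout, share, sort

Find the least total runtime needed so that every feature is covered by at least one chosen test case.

11

T3, T5 cover every feature at runtime 5 + 6 = 11.
Any cover uses at least 2 test cases; among all covering selections none totals below 11.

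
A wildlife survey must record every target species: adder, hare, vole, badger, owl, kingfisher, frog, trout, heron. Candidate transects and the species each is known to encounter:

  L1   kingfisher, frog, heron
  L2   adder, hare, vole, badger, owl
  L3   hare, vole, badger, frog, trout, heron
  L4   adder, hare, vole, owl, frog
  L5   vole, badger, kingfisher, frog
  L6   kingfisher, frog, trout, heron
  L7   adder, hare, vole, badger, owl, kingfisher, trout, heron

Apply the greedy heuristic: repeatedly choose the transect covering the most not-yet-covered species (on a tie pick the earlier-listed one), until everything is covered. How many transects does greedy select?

2

Pick 1: L7 covers 8 new species (adder, hare, vole, badger, owl, kingfisher, trout, heron).
Pick 2: L1 covers 1 new species (frog).
Greedy uses 2 transects.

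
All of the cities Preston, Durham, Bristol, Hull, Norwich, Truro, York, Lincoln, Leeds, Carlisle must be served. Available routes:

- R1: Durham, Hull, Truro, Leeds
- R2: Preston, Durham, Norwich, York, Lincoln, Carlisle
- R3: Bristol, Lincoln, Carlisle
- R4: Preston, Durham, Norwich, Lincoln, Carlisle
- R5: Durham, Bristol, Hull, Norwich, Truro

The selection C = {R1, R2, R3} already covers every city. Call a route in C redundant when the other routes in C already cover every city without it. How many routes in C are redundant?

0

Drop R1: Hull, Truro, Leeds uncovered — not redundant.
Drop R2: Preston, Norwich, York uncovered — not redundant.
Drop R3: Bristol uncovered — not redundant.
None of the routes in C is redundant.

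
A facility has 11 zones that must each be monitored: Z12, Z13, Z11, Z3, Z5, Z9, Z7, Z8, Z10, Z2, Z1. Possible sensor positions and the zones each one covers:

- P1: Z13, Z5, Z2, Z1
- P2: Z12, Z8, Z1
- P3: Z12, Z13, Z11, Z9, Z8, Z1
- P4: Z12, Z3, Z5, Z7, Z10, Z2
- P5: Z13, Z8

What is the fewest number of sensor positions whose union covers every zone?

P3, P4 together cover {Z12, Z13, Z11, Z3, Z5, Z9, Z7, Z8, Z10, Z2, Z1} — every zone.
No single sensor position contains all 11 zones, so 2 is optimal.

2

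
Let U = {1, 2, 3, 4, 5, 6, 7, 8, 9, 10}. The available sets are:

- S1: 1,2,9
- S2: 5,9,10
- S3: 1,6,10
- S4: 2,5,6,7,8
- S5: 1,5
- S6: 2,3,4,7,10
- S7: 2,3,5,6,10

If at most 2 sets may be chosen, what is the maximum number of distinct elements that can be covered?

Choosing S4, S6 covers {2, 3, 4, 5, 6, 7, 8, 10} — 8 elements.
No choice of 2 sets does better; here 1, 9 are left uncovered.

8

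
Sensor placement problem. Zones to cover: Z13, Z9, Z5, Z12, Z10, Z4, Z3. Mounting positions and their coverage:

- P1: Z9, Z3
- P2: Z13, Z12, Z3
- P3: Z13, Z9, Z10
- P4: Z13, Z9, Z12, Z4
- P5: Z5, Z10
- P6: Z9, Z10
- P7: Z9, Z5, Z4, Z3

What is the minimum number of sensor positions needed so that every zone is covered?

3

P1, P4, P5 together cover {Z13, Z9, Z5, Z12, Z10, Z4, Z3} — every zone.
No 2 of the 7 sensor positions cover everything (all 21 pairs fall short), so 3 is minimum.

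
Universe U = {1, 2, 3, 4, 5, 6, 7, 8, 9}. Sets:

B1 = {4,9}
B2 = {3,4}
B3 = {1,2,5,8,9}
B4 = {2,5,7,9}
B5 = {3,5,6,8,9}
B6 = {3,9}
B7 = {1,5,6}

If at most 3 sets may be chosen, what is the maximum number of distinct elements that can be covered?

8

Choosing B1, B3, B5 covers {1, 2, 3, 4, 5, 6, 8, 9} — 8 elements.
No choice of 3 sets does better; here 7 is left uncovered.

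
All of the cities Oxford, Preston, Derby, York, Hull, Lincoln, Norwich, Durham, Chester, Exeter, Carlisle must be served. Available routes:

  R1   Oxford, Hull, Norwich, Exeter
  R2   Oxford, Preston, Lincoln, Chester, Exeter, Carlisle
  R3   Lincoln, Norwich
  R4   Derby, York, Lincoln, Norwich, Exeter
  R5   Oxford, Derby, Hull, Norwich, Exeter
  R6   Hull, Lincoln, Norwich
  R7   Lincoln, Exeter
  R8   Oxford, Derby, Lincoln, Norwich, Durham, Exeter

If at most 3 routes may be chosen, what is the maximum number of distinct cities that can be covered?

Choosing R1, R2, R4 covers {Oxford, Preston, Derby, York, Hull, Lincoln, Norwich, Chester, Exeter, Carlisle} — 10 cities.
No choice of 3 routes does better; here Durham is left uncovered.

10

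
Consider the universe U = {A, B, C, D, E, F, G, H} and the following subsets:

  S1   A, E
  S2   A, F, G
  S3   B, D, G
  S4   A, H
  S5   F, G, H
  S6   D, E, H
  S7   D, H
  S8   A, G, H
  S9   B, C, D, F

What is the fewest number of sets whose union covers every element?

3

S1, S5, S9 together cover {A, B, C, D, E, F, G, H} — every element.
No 2 of the 9 sets cover everything (all 36 pairs fall short), so 3 is minimum.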